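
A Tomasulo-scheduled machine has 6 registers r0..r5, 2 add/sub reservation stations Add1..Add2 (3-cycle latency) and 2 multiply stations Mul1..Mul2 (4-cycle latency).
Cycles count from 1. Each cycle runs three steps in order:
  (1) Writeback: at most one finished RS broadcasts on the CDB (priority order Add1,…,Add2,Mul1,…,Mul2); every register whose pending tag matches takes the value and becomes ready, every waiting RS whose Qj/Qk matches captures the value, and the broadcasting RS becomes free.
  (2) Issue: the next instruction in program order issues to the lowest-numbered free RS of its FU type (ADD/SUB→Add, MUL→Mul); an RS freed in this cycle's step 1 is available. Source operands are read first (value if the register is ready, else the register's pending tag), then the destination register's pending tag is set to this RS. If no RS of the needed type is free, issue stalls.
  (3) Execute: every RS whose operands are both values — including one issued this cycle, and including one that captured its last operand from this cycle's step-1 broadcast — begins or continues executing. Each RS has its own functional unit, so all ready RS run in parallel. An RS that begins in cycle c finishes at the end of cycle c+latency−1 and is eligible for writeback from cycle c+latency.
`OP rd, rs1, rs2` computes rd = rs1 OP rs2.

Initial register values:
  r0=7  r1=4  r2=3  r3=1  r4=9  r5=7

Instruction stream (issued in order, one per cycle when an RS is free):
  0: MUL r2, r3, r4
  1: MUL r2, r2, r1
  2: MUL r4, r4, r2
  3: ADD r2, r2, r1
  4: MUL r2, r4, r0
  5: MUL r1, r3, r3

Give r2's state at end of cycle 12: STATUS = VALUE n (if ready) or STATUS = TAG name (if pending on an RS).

  c1: issue MUL r2<-Mul1  regs: r0:7,r1:4,r2:Mul1,r3:1,r4:9,r5:7
  c2: issue MUL r2<-Mul2  regs: r0:7,r1:4,r2:Mul2,r3:1,r4:9,r5:7
  c3: stall  regs: r0:7,r1:4,r2:Mul2,r3:1,r4:9,r5:7
  c4: stall  regs: r0:7,r1:4,r2:Mul2,r3:1,r4:9,r5:7
  c5: CDB Mul1=9; issue MUL r4<-Mul1  regs: r0:7,r1:4,r2:Mul2,r3:1,r4:Mul1,r5:7
  c6: issue ADD r2<-Add1  regs: r0:7,r1:4,r2:Add1,r3:1,r4:Mul1,r5:7
  c7: stall  regs: r0:7,r1:4,r2:Add1,r3:1,r4:Mul1,r5:7
  c8: stall  regs: r0:7,r1:4,r2:Add1,r3:1,r4:Mul1,r5:7
  c9: CDB Mul2=36; issue MUL r2<-Mul2  regs: r0:7,r1:4,r2:Mul2,r3:1,r4:Mul1,r5:7
  c10: stall  regs: r0:7,r1:4,r2:Mul2,r3:1,r4:Mul1,r5:7
  c11: stall  regs: r0:7,r1:4,r2:Mul2,r3:1,r4:Mul1,r5:7
  c12: CDB Add1=40; stall  regs: r0:7,r1:4,r2:Mul2,r3:1,r4:Mul1,r5:7

STATUS = TAG Mul2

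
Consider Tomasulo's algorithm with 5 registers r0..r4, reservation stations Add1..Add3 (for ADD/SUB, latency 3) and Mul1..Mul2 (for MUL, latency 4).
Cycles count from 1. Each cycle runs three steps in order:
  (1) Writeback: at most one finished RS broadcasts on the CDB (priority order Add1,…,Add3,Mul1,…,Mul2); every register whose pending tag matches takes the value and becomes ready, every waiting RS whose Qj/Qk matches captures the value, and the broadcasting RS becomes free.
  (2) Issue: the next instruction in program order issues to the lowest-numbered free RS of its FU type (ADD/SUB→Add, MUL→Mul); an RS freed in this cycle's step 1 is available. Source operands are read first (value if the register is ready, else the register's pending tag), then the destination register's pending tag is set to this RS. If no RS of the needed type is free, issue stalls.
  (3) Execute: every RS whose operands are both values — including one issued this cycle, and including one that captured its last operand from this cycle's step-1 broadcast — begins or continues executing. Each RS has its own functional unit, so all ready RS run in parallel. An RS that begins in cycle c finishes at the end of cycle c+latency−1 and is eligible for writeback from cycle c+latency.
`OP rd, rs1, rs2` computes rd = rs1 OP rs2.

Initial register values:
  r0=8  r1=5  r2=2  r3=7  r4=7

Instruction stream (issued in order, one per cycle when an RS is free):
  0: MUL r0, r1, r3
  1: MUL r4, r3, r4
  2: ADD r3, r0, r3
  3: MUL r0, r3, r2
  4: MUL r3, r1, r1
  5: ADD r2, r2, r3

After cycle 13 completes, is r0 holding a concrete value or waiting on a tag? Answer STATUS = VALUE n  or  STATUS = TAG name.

STATUS = VALUE 84

c1: issue MUL r0<-Mul1 | r0:Mul1,r1:5,r2:2,r3:7,r4:7
c2: issue MUL r4<-Mul2 | r0:Mul1,r1:5,r2:2,r3:7,r4:Mul2
c3: issue ADD r3<-Add1 | r0:Mul1,r1:5,r2:2,r3:Add1,r4:Mul2
c4: stall | r0:Mul1,r1:5,r2:2,r3:Add1,r4:Mul2
c5: CDB Mul1=35; issue MUL r0<-Mul1 | r0:Mul1,r1:5,r2:2,r3:Add1,r4:Mul2
c6: CDB Mul2=49; issue MUL r3<-Mul2 | r0:Mul1,r1:5,r2:2,r3:Mul2,r4:49
c7: issue ADD r2<-Add2 | r0:Mul1,r1:5,r2:Add2,r3:Mul2,r4:49
c8: CDB Add1=42 | r0:Mul1,r1:5,r2:Add2,r3:Mul2,r4:49
c9: - | r0:Mul1,r1:5,r2:Add2,r3:Mul2,r4:49
c10: CDB Mul2=25 | r0:Mul1,r1:5,r2:Add2,r3:25,r4:49
c11: - | r0:Mul1,r1:5,r2:Add2,r3:25,r4:49
c12: CDB Mul1=84 | r0:84,r1:5,r2:Add2,r3:25,r4:49
c13: CDB Add2=27 | r0:84,r1:5,r2:27,r3:25,r4:49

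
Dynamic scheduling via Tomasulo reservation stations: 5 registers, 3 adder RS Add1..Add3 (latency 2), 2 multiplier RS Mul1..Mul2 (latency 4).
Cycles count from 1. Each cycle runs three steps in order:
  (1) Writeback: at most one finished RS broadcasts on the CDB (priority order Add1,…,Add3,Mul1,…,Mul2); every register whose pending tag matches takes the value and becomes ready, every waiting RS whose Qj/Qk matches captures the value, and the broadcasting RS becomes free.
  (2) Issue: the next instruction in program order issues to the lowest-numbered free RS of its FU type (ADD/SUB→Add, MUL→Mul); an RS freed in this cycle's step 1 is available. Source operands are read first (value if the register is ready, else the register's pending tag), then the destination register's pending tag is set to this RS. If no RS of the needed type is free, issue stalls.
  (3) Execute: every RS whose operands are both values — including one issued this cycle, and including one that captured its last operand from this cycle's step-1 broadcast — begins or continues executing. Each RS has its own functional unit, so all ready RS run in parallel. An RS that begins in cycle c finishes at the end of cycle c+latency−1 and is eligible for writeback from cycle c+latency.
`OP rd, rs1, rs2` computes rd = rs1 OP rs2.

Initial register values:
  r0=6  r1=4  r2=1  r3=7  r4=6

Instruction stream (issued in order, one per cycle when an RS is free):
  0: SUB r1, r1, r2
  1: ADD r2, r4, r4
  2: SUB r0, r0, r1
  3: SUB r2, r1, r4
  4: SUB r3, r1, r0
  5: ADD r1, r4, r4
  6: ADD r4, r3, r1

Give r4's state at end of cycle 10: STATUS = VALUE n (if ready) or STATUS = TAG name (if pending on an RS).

c1: issue SUB r1<-Add1 | r0:6,r1:Add1,r2:1,r3:7,r4:6
c2: issue ADD r2<-Add2 | r0:6,r1:Add1,r2:Add2,r3:7,r4:6
c3: CDB Add1=3; issue SUB r0<-Add1 | r0:Add1,r1:3,r2:Add2,r3:7,r4:6
c4: CDB Add2=12; issue SUB r2<-Add2 | r0:Add1,r1:3,r2:Add2,r3:7,r4:6
c5: CDB Add1=3; issue SUB r3<-Add1 | r0:3,r1:3,r2:Add2,r3:Add1,r4:6
c6: CDB Add2=-3; issue ADD r1<-Add2 | r0:3,r1:Add2,r2:-3,r3:Add1,r4:6
c7: CDB Add1=0; issue ADD r4<-Add1 | r0:3,r1:Add2,r2:-3,r3:0,r4:Add1
c8: CDB Add2=12 | r0:3,r1:12,r2:-3,r3:0,r4:Add1
c9: - | r0:3,r1:12,r2:-3,r3:0,r4:Add1
c10: CDB Add1=12 | r0:3,r1:12,r2:-3,r3:0,r4:12

STATUS = VALUE 12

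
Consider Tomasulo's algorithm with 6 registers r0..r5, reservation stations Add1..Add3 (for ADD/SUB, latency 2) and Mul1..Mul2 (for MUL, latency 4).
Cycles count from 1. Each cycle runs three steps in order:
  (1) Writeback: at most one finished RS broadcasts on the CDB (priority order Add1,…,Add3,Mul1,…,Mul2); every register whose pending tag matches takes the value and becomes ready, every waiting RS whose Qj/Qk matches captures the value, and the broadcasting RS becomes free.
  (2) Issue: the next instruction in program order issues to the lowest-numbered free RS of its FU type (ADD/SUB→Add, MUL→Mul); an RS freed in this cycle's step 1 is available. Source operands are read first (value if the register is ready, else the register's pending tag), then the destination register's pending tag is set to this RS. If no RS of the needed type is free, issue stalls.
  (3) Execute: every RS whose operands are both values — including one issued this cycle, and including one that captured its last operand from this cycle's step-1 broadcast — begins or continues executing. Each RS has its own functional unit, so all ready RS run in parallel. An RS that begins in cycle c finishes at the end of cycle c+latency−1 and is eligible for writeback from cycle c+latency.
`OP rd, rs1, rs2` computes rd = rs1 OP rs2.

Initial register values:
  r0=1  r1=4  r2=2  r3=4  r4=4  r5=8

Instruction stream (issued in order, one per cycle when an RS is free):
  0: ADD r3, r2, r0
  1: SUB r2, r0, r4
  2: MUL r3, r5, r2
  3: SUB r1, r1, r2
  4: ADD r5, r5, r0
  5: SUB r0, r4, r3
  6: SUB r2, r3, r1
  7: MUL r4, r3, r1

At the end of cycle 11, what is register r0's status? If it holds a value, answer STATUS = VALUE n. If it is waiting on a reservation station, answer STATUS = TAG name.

STATUS = VALUE 28

  c1: issue ADD r3<-Add1  regs: r0:1,r1:4,r2:2,r3:Add1,r4:4,r5:8
  c2: issue SUB r2<-Add2  regs: r0:1,r1:4,r2:Add2,r3:Add1,r4:4,r5:8
  c3: CDB Add1=3; issue MUL r3<-Mul1  regs: r0:1,r1:4,r2:Add2,r3:Mul1,r4:4,r5:8
  c4: CDB Add2=-3; issue SUB r1<-Add1  regs: r0:1,r1:Add1,r2:-3,r3:Mul1,r4:4,r5:8
  c5: issue ADD r5<-Add2  regs: r0:1,r1:Add1,r2:-3,r3:Mul1,r4:4,r5:Add2
  c6: CDB Add1=7; issue SUB r0<-Add1  regs: r0:Add1,r1:7,r2:-3,r3:Mul1,r4:4,r5:Add2
  c7: CDB Add2=9; issue SUB r2<-Add2  regs: r0:Add1,r1:7,r2:Add2,r3:Mul1,r4:4,r5:9
  c8: CDB Mul1=-24; issue MUL r4<-Mul1  regs: r0:Add1,r1:7,r2:Add2,r3:-24,r4:Mul1,r5:9
  c9: -  regs: r0:Add1,r1:7,r2:Add2,r3:-24,r4:Mul1,r5:9
  c10: CDB Add1=28  regs: r0:28,r1:7,r2:Add2,r3:-24,r4:Mul1,r5:9
  c11: CDB Add2=-31  regs: r0:28,r1:7,r2:-31,r3:-24,r4:Mul1,r5:9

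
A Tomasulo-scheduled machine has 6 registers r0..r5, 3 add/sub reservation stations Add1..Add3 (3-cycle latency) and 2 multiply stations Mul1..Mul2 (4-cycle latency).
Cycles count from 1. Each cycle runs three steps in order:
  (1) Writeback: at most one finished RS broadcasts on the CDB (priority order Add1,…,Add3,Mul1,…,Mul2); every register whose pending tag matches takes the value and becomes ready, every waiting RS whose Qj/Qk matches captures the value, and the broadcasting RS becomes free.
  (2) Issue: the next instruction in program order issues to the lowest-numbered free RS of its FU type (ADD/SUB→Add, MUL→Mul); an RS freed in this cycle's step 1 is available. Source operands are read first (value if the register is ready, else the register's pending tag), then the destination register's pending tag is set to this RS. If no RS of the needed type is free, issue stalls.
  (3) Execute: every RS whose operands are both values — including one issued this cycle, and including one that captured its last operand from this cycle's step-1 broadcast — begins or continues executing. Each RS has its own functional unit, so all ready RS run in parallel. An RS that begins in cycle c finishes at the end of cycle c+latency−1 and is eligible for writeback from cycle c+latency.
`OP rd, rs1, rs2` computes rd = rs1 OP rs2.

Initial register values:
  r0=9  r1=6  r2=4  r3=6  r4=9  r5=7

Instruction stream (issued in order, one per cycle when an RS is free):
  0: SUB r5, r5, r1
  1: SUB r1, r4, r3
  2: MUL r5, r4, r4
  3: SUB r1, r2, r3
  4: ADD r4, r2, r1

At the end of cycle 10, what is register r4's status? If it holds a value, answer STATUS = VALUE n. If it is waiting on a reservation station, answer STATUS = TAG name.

STATUS = VALUE 2

c1: issue SUB r5<-Add1 | r0:9,r1:6,r2:4,r3:6,r4:9,r5:Add1
c2: issue SUB r1<-Add2 | r0:9,r1:Add2,r2:4,r3:6,r4:9,r5:Add1
c3: issue MUL r5<-Mul1 | r0:9,r1:Add2,r2:4,r3:6,r4:9,r5:Mul1
c4: CDB Add1=1; issue SUB r1<-Add1 | r0:9,r1:Add1,r2:4,r3:6,r4:9,r5:Mul1
c5: CDB Add2=3; issue ADD r4<-Add2 | r0:9,r1:Add1,r2:4,r3:6,r4:Add2,r5:Mul1
c6: - | r0:9,r1:Add1,r2:4,r3:6,r4:Add2,r5:Mul1
c7: CDB Add1=-2 | r0:9,r1:-2,r2:4,r3:6,r4:Add2,r5:Mul1
c8: CDB Mul1=81 | r0:9,r1:-2,r2:4,r3:6,r4:Add2,r5:81
c9: - | r0:9,r1:-2,r2:4,r3:6,r4:Add2,r5:81
c10: CDB Add2=2 | r0:9,r1:-2,r2:4,r3:6,r4:2,r5:81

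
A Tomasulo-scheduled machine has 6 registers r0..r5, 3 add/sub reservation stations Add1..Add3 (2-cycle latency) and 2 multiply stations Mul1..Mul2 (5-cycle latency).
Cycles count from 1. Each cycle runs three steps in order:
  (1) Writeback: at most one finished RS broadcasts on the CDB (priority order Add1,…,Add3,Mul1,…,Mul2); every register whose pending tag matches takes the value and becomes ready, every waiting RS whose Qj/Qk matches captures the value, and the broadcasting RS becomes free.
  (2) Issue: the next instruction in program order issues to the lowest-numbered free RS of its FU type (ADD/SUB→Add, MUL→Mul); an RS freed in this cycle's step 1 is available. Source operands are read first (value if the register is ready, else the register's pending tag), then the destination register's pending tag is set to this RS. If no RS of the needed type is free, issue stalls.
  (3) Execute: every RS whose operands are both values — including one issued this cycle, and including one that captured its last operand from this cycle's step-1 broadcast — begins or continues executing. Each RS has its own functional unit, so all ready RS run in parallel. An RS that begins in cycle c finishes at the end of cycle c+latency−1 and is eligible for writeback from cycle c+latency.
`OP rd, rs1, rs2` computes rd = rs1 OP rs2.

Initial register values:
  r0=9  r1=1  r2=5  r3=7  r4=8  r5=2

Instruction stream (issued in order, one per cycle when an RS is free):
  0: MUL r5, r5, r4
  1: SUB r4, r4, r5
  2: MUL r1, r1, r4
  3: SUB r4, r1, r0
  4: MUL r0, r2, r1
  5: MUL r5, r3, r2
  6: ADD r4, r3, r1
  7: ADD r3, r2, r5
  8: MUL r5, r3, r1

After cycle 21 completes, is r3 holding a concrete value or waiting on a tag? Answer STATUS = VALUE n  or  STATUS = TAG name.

  c1: issue MUL r5<-Mul1  regs: r0:9,r1:1,r2:5,r3:7,r4:8,r5:Mul1
  c2: issue SUB r4<-Add1  regs: r0:9,r1:1,r2:5,r3:7,r4:Add1,r5:Mul1
  c3: issue MUL r1<-Mul2  regs: r0:9,r1:Mul2,r2:5,r3:7,r4:Add1,r5:Mul1
  c4: issue SUB r4<-Add2  regs: r0:9,r1:Mul2,r2:5,r3:7,r4:Add2,r5:Mul1
  c5: stall  regs: r0:9,r1:Mul2,r2:5,r3:7,r4:Add2,r5:Mul1
  c6: CDB Mul1=16; issue MUL r0<-Mul1  regs: r0:Mul1,r1:Mul2,r2:5,r3:7,r4:Add2,r5:16
  c7: stall  regs: r0:Mul1,r1:Mul2,r2:5,r3:7,r4:Add2,r5:16
  c8: CDB Add1=-8; stall  regs: r0:Mul1,r1:Mul2,r2:5,r3:7,r4:Add2,r5:16
  c9: stall  regs: r0:Mul1,r1:Mul2,r2:5,r3:7,r4:Add2,r5:16
  c10: stall  regs: r0:Mul1,r1:Mul2,r2:5,r3:7,r4:Add2,r5:16
  c11: stall  regs: r0:Mul1,r1:Mul2,r2:5,r3:7,r4:Add2,r5:16
  c12: stall  regs: r0:Mul1,r1:Mul2,r2:5,r3:7,r4:Add2,r5:16
  c13: CDB Mul2=-8; issue MUL r5<-Mul2  regs: r0:Mul1,r1:-8,r2:5,r3:7,r4:Add2,r5:Mul2
  c14: issue ADD r4<-Add1  regs: r0:Mul1,r1:-8,r2:5,r3:7,r4:Add1,r5:Mul2
  c15: CDB Add2=-17; issue ADD r3<-Add2  regs: r0:Mul1,r1:-8,r2:5,r3:Add2,r4:Add1,r5:Mul2
  c16: CDB Add1=-1; stall  regs: r0:Mul1,r1:-8,r2:5,r3:Add2,r4:-1,r5:Mul2
  c17: stall  regs: r0:Mul1,r1:-8,r2:5,r3:Add2,r4:-1,r5:Mul2
  c18: CDB Mul1=-40; issue MUL r5<-Mul1  regs: r0:-40,r1:-8,r2:5,r3:Add2,r4:-1,r5:Mul1
  c19: CDB Mul2=35  regs: r0:-40,r1:-8,r2:5,r3:Add2,r4:-1,r5:Mul1
  c20: -  regs: r0:-40,r1:-8,r2:5,r3:Add2,r4:-1,r5:Mul1
  c21: CDB Add2=40  regs: r0:-40,r1:-8,r2:5,r3:40,r4:-1,r5:Mul1

STATUS = VALUE 40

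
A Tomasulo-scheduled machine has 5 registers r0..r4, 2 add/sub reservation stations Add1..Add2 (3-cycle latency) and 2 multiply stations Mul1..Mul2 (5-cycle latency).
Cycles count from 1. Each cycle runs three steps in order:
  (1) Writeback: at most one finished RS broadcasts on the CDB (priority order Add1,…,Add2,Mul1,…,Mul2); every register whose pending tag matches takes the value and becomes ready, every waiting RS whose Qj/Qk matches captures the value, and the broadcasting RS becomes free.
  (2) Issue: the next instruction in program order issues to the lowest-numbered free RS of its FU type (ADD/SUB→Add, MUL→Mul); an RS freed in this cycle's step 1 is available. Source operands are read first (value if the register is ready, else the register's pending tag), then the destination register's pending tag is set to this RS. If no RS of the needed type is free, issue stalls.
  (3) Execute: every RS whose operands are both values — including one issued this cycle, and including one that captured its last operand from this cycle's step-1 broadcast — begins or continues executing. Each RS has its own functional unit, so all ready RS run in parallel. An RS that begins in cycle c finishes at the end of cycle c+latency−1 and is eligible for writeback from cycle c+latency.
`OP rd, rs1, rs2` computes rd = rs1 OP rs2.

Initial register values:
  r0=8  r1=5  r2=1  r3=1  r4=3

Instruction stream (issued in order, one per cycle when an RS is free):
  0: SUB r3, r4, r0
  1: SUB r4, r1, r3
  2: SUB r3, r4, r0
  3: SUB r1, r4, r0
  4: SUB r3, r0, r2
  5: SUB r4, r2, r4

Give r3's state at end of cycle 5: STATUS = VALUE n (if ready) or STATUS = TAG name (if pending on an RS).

c1: issue SUB r3<-Add1 | r0:8,r1:5,r2:1,r3:Add1,r4:3
c2: issue SUB r4<-Add2 | r0:8,r1:5,r2:1,r3:Add1,r4:Add2
c3: stall | r0:8,r1:5,r2:1,r3:Add1,r4:Add2
c4: CDB Add1=-5; issue SUB r3<-Add1 | r0:8,r1:5,r2:1,r3:Add1,r4:Add2
c5: stall | r0:8,r1:5,r2:1,r3:Add1,r4:Add2

STATUS = TAG Add1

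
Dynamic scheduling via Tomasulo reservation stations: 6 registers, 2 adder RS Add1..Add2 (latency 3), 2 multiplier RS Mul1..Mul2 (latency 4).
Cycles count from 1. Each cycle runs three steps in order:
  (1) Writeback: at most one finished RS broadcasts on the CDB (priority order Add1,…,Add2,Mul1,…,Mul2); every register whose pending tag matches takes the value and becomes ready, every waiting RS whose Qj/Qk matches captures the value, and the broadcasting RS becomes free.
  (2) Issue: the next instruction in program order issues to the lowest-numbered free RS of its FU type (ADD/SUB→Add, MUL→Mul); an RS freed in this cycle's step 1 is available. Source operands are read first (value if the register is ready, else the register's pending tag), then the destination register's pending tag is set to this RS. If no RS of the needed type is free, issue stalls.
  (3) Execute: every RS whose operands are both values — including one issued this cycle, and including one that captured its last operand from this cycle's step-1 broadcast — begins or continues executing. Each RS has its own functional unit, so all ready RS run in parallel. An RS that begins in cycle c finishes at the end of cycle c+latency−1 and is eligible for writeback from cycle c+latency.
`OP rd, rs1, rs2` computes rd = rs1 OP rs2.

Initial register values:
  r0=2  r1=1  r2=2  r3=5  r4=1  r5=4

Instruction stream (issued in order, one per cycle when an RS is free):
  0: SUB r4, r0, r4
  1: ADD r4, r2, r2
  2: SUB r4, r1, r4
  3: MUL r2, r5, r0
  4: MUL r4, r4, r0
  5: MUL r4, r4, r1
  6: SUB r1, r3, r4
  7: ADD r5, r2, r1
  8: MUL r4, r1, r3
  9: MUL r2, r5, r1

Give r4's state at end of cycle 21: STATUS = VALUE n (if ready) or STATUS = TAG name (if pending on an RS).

cycle 1: issue SUB r4<-Add1 // r0:2,r1:1,r2:2,r3:5,r4:Add1,r5:4
cycle 2: issue ADD r4<-Add2 // r0:2,r1:1,r2:2,r3:5,r4:Add2,r5:4
cycle 3: stall // r0:2,r1:1,r2:2,r3:5,r4:Add2,r5:4
cycle 4: CDB Add1=1; issue SUB r4<-Add1 // r0:2,r1:1,r2:2,r3:5,r4:Add1,r5:4
cycle 5: CDB Add2=4; issue MUL r2<-Mul1 // r0:2,r1:1,r2:Mul1,r3:5,r4:Add1,r5:4
cycle 6: issue MUL r4<-Mul2 // r0:2,r1:1,r2:Mul1,r3:5,r4:Mul2,r5:4
cycle 7: stall // r0:2,r1:1,r2:Mul1,r3:5,r4:Mul2,r5:4
cycle 8: CDB Add1=-3; stall // r0:2,r1:1,r2:Mul1,r3:5,r4:Mul2,r5:4
cycle 9: CDB Mul1=8; issue MUL r4<-Mul1 // r0:2,r1:1,r2:8,r3:5,r4:Mul1,r5:4
cycle 10: issue SUB r1<-Add1 // r0:2,r1:Add1,r2:8,r3:5,r4:Mul1,r5:4
cycle 11: issue ADD r5<-Add2 // r0:2,r1:Add1,r2:8,r3:5,r4:Mul1,r5:Add2
cycle 12: CDB Mul2=-6; issue MUL r4<-Mul2 // r0:2,r1:Add1,r2:8,r3:5,r4:Mul2,r5:Add2
cycle 13: stall // r0:2,r1:Add1,r2:8,r3:5,r4:Mul2,r5:Add2
cycle 14: stall // r0:2,r1:Add1,r2:8,r3:5,r4:Mul2,r5:Add2
cycle 15: stall // r0:2,r1:Add1,r2:8,r3:5,r4:Mul2,r5:Add2
cycle 16: CDB Mul1=-6; issue MUL r2<-Mul1 // r0:2,r1:Add1,r2:Mul1,r3:5,r4:Mul2,r5:Add2
cycle 17: - // r0:2,r1:Add1,r2:Mul1,r3:5,r4:Mul2,r5:Add2
cycle 18: - // r0:2,r1:Add1,r2:Mul1,r3:5,r4:Mul2,r5:Add2
cycle 19: CDB Add1=11 // r0:2,r1:11,r2:Mul1,r3:5,r4:Mul2,r5:Add2
cycle 20: - // r0:2,r1:11,r2:Mul1,r3:5,r4:Mul2,r5:Add2
cycle 21: - // r0:2,r1:11,r2:Mul1,r3:5,r4:Mul2,r5:Add2

STATUS = TAG Mul2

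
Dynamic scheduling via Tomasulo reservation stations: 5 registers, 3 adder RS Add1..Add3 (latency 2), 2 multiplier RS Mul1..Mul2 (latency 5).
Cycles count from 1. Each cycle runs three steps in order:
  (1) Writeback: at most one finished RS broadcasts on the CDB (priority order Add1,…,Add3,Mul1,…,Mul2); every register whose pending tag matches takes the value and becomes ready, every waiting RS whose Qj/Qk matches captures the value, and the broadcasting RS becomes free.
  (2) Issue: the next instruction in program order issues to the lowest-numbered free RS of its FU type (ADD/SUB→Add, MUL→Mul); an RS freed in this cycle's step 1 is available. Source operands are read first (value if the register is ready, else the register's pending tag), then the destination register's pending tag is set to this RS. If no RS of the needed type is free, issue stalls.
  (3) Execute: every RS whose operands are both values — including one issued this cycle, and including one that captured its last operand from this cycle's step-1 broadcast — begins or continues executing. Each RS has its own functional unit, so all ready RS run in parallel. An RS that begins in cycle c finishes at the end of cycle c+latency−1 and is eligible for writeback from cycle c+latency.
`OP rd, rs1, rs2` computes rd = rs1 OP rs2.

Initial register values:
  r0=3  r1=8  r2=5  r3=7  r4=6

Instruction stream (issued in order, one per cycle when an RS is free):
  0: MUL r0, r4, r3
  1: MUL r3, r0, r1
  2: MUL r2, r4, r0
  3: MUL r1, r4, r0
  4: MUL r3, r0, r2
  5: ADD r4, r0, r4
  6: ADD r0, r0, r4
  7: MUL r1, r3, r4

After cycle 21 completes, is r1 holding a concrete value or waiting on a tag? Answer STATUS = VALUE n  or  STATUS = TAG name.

STATUS = TAG Mul1

  c1: issue MUL r0<-Mul1  regs: r0:Mul1,r1:8,r2:5,r3:7,r4:6
  c2: issue MUL r3<-Mul2  regs: r0:Mul1,r1:8,r2:5,r3:Mul2,r4:6
  c3: stall  regs: r0:Mul1,r1:8,r2:5,r3:Mul2,r4:6
  c4: stall  regs: r0:Mul1,r1:8,r2:5,r3:Mul2,r4:6
  c5: stall  regs: r0:Mul1,r1:8,r2:5,r3:Mul2,r4:6
  c6: CDB Mul1=42; issue MUL r2<-Mul1  regs: r0:42,r1:8,r2:Mul1,r3:Mul2,r4:6
  c7: stall  regs: r0:42,r1:8,r2:Mul1,r3:Mul2,r4:6
  c8: stall  regs: r0:42,r1:8,r2:Mul1,r3:Mul2,r4:6
  c9: stall  regs: r0:42,r1:8,r2:Mul1,r3:Mul2,r4:6
  c10: stall  regs: r0:42,r1:8,r2:Mul1,r3:Mul2,r4:6
  c11: CDB Mul1=252; issue MUL r1<-Mul1  regs: r0:42,r1:Mul1,r2:252,r3:Mul2,r4:6
  c12: CDB Mul2=336; issue MUL r3<-Mul2  regs: r0:42,r1:Mul1,r2:252,r3:Mul2,r4:6
  c13: issue ADD r4<-Add1  regs: r0:42,r1:Mul1,r2:252,r3:Mul2,r4:Add1
  c14: issue ADD r0<-Add2  regs: r0:Add2,r1:Mul1,r2:252,r3:Mul2,r4:Add1
  c15: CDB Add1=48; stall  regs: r0:Add2,r1:Mul1,r2:252,r3:Mul2,r4:48
  c16: CDB Mul1=252; issue MUL r1<-Mul1  regs: r0:Add2,r1:Mul1,r2:252,r3:Mul2,r4:48
  c17: CDB Add2=90  regs: r0:90,r1:Mul1,r2:252,r3:Mul2,r4:48
  c18: CDB Mul2=10584  regs: r0:90,r1:Mul1,r2:252,r3:10584,r4:48
  c19: -  regs: r0:90,r1:Mul1,r2:252,r3:10584,r4:48
  c20: -  regs: r0:90,r1:Mul1,r2:252,r3:10584,r4:48
  c21: -  regs: r0:90,r1:Mul1,r2:252,r3:10584,r4:48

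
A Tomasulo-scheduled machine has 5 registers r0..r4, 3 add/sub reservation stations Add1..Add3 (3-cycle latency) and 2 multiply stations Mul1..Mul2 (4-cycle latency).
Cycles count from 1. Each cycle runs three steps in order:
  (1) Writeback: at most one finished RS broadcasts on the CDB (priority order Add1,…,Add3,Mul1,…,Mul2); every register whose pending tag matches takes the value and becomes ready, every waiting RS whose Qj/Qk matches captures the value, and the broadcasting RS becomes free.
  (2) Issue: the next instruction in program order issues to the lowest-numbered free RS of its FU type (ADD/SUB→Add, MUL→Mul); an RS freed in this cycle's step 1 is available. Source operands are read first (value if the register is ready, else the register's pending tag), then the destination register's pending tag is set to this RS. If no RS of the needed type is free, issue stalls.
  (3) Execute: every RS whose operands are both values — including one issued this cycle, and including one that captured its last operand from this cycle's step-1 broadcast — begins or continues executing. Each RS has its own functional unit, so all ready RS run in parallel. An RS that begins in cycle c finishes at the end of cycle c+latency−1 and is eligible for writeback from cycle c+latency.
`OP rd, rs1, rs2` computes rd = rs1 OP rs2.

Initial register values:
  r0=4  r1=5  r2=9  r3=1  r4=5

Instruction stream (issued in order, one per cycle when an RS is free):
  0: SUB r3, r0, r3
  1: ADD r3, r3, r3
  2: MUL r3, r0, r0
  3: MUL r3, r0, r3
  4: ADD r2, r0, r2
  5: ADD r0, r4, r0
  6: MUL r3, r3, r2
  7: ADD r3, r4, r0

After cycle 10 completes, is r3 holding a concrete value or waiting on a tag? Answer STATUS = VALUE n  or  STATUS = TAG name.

c1: issue SUB r3<-Add1 | r0:4,r1:5,r2:9,r3:Add1,r4:5
c2: issue ADD r3<-Add2 | r0:4,r1:5,r2:9,r3:Add2,r4:5
c3: issue MUL r3<-Mul1 | r0:4,r1:5,r2:9,r3:Mul1,r4:5
c4: CDB Add1=3; issue MUL r3<-Mul2 | r0:4,r1:5,r2:9,r3:Mul2,r4:5
c5: issue ADD r2<-Add1 | r0:4,r1:5,r2:Add1,r3:Mul2,r4:5
c6: issue ADD r0<-Add3 | r0:Add3,r1:5,r2:Add1,r3:Mul2,r4:5
c7: CDB Add2=6; stall | r0:Add3,r1:5,r2:Add1,r3:Mul2,r4:5
c8: CDB Add1=13; stall | r0:Add3,r1:5,r2:13,r3:Mul2,r4:5
c9: CDB Add3=9; stall | r0:9,r1:5,r2:13,r3:Mul2,r4:5
c10: CDB Mul1=16; issue MUL r3<-Mul1 | r0:9,r1:5,r2:13,r3:Mul1,r4:5

STATUS = TAG Mul1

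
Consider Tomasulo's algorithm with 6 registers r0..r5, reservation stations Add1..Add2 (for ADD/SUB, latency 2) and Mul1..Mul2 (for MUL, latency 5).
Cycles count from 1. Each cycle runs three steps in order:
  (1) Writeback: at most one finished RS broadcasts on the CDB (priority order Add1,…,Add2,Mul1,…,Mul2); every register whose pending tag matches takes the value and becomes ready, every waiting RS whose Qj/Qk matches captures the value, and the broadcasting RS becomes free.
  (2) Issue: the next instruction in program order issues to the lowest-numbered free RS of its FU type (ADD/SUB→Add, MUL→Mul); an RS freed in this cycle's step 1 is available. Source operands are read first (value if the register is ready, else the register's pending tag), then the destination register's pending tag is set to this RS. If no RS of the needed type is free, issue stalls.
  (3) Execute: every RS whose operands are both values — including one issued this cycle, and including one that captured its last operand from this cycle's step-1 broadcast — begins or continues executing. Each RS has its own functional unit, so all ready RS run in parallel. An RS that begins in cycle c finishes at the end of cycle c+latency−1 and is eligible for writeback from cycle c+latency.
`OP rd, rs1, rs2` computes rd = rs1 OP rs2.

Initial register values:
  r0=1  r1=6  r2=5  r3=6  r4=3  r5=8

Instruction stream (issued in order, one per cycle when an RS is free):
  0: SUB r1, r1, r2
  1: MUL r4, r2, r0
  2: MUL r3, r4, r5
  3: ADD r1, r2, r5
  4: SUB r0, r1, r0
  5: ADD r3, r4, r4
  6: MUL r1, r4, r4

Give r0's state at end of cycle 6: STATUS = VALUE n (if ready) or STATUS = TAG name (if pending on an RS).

cycle 1: issue SUB r1<-Add1 // r0:1,r1:Add1,r2:5,r3:6,r4:3,r5:8
cycle 2: issue MUL r4<-Mul1 // r0:1,r1:Add1,r2:5,r3:6,r4:Mul1,r5:8
cycle 3: CDB Add1=1; issue MUL r3<-Mul2 // r0:1,r1:1,r2:5,r3:Mul2,r4:Mul1,r5:8
cycle 4: issue ADD r1<-Add1 // r0:1,r1:Add1,r2:5,r3:Mul2,r4:Mul1,r5:8
cycle 5: issue SUB r0<-Add2 // r0:Add2,r1:Add1,r2:5,r3:Mul2,r4:Mul1,r5:8
cycle 6: CDB Add1=13; issue ADD r3<-Add1 // r0:Add2,r1:13,r2:5,r3:Add1,r4:Mul1,r5:8

STATUS = TAG Add2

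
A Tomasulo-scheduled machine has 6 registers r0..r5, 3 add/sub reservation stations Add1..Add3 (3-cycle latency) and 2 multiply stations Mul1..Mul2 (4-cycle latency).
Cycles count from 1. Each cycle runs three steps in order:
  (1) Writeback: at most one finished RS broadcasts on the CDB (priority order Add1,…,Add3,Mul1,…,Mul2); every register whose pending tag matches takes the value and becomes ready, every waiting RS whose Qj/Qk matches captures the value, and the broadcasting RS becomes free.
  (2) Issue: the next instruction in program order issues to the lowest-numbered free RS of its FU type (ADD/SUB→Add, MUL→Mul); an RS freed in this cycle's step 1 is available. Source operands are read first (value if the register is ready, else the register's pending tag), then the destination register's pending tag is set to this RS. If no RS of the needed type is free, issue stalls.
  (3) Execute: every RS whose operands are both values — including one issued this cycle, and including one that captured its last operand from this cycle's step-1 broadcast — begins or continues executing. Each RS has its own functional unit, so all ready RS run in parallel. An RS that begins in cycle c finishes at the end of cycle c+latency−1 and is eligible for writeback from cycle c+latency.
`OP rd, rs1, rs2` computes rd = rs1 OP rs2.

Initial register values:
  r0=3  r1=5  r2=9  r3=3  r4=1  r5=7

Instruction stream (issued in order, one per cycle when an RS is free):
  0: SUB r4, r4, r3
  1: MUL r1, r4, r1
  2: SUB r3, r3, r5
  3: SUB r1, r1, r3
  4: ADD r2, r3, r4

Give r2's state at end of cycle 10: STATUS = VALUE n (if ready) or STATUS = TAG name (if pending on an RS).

cycle 1: issue SUB r4<-Add1 // r0:3,r1:5,r2:9,r3:3,r4:Add1,r5:7
cycle 2: issue MUL r1<-Mul1 // r0:3,r1:Mul1,r2:9,r3:3,r4:Add1,r5:7
cycle 3: issue SUB r3<-Add2 // r0:3,r1:Mul1,r2:9,r3:Add2,r4:Add1,r5:7
cycle 4: CDB Add1=-2; issue SUB r1<-Add1 // r0:3,r1:Add1,r2:9,r3:Add2,r4:-2,r5:7
cycle 5: issue ADD r2<-Add3 // r0:3,r1:Add1,r2:Add3,r3:Add2,r4:-2,r5:7
cycle 6: CDB Add2=-4 // r0:3,r1:Add1,r2:Add3,r3:-4,r4:-2,r5:7
cycle 7: - // r0:3,r1:Add1,r2:Add3,r3:-4,r4:-2,r5:7
cycle 8: CDB Mul1=-10 // r0:3,r1:Add1,r2:Add3,r3:-4,r4:-2,r5:7
cycle 9: CDB Add3=-6 // r0:3,r1:Add1,r2:-6,r3:-4,r4:-2,r5:7
cycle 10: - // r0:3,r1:Add1,r2:-6,r3:-4,r4:-2,r5:7

STATUS = VALUE -6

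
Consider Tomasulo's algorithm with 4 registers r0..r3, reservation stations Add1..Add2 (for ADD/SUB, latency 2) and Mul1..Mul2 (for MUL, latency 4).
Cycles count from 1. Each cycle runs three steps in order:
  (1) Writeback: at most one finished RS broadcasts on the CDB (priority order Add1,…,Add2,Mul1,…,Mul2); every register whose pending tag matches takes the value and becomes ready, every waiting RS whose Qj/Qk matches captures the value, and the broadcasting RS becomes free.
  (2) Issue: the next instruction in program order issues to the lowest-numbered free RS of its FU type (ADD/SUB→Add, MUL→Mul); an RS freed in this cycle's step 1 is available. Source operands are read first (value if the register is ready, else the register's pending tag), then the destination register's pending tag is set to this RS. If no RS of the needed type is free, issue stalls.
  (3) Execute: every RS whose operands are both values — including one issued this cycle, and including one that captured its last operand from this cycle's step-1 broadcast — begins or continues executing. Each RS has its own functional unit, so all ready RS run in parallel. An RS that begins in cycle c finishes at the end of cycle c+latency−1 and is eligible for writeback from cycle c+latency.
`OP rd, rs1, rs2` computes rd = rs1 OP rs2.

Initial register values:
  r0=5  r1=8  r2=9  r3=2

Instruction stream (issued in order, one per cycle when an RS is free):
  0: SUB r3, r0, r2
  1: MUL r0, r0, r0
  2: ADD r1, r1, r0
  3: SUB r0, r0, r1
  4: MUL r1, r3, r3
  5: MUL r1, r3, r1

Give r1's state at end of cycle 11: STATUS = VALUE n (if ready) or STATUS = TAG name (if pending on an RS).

c1: issue SUB r3<-Add1 | r0:5,r1:8,r2:9,r3:Add1
c2: issue MUL r0<-Mul1 | r0:Mul1,r1:8,r2:9,r3:Add1
c3: CDB Add1=-4; issue ADD r1<-Add1 | r0:Mul1,r1:Add1,r2:9,r3:-4
c4: issue SUB r0<-Add2 | r0:Add2,r1:Add1,r2:9,r3:-4
c5: issue MUL r1<-Mul2 | r0:Add2,r1:Mul2,r2:9,r3:-4
c6: CDB Mul1=25; issue MUL r1<-Mul1 | r0:Add2,r1:Mul1,r2:9,r3:-4
c7: - | r0:Add2,r1:Mul1,r2:9,r3:-4
c8: CDB Add1=33 | r0:Add2,r1:Mul1,r2:9,r3:-4
c9: CDB Mul2=16 | r0:Add2,r1:Mul1,r2:9,r3:-4
c10: CDB Add2=-8 | r0:-8,r1:Mul1,r2:9,r3:-4
c11: - | r0:-8,r1:Mul1,r2:9,r3:-4

STATUS = TAG Mul1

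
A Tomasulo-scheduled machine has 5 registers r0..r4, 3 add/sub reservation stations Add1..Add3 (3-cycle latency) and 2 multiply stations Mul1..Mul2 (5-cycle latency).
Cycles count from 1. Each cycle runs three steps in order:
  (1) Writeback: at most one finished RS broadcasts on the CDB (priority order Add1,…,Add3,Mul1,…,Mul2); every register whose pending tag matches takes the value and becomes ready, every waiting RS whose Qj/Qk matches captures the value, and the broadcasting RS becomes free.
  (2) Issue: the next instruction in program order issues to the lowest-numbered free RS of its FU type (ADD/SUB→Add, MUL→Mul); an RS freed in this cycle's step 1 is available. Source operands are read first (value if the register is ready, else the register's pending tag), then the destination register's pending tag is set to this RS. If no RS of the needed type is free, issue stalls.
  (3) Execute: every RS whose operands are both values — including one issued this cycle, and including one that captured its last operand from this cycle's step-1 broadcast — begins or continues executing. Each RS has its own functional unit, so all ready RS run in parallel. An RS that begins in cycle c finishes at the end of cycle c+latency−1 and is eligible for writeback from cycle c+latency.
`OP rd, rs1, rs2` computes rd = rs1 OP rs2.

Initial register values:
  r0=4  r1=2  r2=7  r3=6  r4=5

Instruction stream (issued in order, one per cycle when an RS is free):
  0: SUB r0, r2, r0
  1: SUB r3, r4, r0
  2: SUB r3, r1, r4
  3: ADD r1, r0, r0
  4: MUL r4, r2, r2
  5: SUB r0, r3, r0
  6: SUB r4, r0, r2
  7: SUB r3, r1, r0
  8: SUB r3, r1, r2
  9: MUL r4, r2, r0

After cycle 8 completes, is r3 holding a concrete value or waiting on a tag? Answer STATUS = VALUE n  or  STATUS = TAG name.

STATUS = TAG Add2

cycle 1: issue SUB r0<-Add1 // r0:Add1,r1:2,r2:7,r3:6,r4:5
cycle 2: issue SUB r3<-Add2 // r0:Add1,r1:2,r2:7,r3:Add2,r4:5
cycle 3: issue SUB r3<-Add3 // r0:Add1,r1:2,r2:7,r3:Add3,r4:5
cycle 4: CDB Add1=3; issue ADD r1<-Add1 // r0:3,r1:Add1,r2:7,r3:Add3,r4:5
cycle 5: issue MUL r4<-Mul1 // r0:3,r1:Add1,r2:7,r3:Add3,r4:Mul1
cycle 6: CDB Add3=-3; issue SUB r0<-Add3 // r0:Add3,r1:Add1,r2:7,r3:-3,r4:Mul1
cycle 7: CDB Add1=6; issue SUB r4<-Add1 // r0:Add3,r1:6,r2:7,r3:-3,r4:Add1
cycle 8: CDB Add2=2; issue SUB r3<-Add2 // r0:Add3,r1:6,r2:7,r3:Add2,r4:Add1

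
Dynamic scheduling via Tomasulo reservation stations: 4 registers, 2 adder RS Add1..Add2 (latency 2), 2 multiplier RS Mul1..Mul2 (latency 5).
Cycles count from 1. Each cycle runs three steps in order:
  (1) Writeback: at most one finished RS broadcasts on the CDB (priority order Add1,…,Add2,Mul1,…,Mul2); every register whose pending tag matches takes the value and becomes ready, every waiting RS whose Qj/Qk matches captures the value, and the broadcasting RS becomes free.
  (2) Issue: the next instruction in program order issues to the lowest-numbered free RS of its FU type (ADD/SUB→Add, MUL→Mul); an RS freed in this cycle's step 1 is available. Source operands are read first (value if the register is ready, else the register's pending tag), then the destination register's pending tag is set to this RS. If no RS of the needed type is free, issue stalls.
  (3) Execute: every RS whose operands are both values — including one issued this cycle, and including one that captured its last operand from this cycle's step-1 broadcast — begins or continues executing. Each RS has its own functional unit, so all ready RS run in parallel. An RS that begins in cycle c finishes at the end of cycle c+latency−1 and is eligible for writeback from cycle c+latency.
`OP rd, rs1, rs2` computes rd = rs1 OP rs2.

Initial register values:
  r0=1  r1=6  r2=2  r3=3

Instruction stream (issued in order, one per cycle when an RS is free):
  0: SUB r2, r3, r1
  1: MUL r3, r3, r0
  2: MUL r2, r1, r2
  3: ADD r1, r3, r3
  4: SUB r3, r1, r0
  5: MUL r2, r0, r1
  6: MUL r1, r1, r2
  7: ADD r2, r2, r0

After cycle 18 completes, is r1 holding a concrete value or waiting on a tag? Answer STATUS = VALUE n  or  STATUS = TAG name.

  c1: issue SUB r2<-Add1  regs: r0:1,r1:6,r2:Add1,r3:3
  c2: issue MUL r3<-Mul1  regs: r0:1,r1:6,r2:Add1,r3:Mul1
  c3: CDB Add1=-3; issue MUL r2<-Mul2  regs: r0:1,r1:6,r2:Mul2,r3:Mul1
  c4: issue ADD r1<-Add1  regs: r0:1,r1:Add1,r2:Mul2,r3:Mul1
  c5: issue SUB r3<-Add2  regs: r0:1,r1:Add1,r2:Mul2,r3:Add2
  c6: stall  regs: r0:1,r1:Add1,r2:Mul2,r3:Add2
  c7: CDB Mul1=3; issue MUL r2<-Mul1  regs: r0:1,r1:Add1,r2:Mul1,r3:Add2
  c8: CDB Mul2=-18; issue MUL r1<-Mul2  regs: r0:1,r1:Mul2,r2:Mul1,r3:Add2
  c9: CDB Add1=6; issue ADD r2<-Add1  regs: r0:1,r1:Mul2,r2:Add1,r3:Add2
  c10: -  regs: r0:1,r1:Mul2,r2:Add1,r3:Add2
  c11: CDB Add2=5  regs: r0:1,r1:Mul2,r2:Add1,r3:5
  c12: -  regs: r0:1,r1:Mul2,r2:Add1,r3:5
  c13: -  regs: r0:1,r1:Mul2,r2:Add1,r3:5
  c14: CDB Mul1=6  regs: r0:1,r1:Mul2,r2:Add1,r3:5
  c15: -  regs: r0:1,r1:Mul2,r2:Add1,r3:5
  c16: CDB Add1=7  regs: r0:1,r1:Mul2,r2:7,r3:5
  c17: -  regs: r0:1,r1:Mul2,r2:7,r3:5
  c18: -  regs: r0:1,r1:Mul2,r2:7,r3:5

STATUS = TAG Mul2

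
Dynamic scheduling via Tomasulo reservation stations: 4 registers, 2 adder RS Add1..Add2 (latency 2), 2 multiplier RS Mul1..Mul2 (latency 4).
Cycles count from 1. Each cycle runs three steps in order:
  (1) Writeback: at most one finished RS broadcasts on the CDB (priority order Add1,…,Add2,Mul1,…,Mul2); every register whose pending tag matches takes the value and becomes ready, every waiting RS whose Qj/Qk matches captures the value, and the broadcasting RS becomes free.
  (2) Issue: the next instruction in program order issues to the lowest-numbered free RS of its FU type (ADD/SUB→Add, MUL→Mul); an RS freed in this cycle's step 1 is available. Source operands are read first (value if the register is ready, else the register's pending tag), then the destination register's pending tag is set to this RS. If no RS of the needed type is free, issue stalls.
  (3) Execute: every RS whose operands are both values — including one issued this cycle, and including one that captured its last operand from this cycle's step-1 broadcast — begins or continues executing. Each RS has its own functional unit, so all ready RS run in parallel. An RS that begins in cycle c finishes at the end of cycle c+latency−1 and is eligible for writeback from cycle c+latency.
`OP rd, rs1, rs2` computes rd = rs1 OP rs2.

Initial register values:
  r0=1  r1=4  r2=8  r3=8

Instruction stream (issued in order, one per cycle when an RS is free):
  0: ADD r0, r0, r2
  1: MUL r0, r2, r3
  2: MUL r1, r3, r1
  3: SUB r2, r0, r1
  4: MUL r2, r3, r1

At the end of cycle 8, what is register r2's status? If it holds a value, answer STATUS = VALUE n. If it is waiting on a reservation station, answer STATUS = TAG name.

cycle 1: issue ADD r0<-Add1 // r0:Add1,r1:4,r2:8,r3:8
cycle 2: issue MUL r0<-Mul1 // r0:Mul1,r1:4,r2:8,r3:8
cycle 3: CDB Add1=9; issue MUL r1<-Mul2 // r0:Mul1,r1:Mul2,r2:8,r3:8
cycle 4: issue SUB r2<-Add1 // r0:Mul1,r1:Mul2,r2:Add1,r3:8
cycle 5: stall // r0:Mul1,r1:Mul2,r2:Add1,r3:8
cycle 6: CDB Mul1=64; issue MUL r2<-Mul1 // r0:64,r1:Mul2,r2:Mul1,r3:8
cycle 7: CDB Mul2=32 // r0:64,r1:32,r2:Mul1,r3:8
cycle 8: - // r0:64,r1:32,r2:Mul1,r3:8

STATUS = TAG Mul1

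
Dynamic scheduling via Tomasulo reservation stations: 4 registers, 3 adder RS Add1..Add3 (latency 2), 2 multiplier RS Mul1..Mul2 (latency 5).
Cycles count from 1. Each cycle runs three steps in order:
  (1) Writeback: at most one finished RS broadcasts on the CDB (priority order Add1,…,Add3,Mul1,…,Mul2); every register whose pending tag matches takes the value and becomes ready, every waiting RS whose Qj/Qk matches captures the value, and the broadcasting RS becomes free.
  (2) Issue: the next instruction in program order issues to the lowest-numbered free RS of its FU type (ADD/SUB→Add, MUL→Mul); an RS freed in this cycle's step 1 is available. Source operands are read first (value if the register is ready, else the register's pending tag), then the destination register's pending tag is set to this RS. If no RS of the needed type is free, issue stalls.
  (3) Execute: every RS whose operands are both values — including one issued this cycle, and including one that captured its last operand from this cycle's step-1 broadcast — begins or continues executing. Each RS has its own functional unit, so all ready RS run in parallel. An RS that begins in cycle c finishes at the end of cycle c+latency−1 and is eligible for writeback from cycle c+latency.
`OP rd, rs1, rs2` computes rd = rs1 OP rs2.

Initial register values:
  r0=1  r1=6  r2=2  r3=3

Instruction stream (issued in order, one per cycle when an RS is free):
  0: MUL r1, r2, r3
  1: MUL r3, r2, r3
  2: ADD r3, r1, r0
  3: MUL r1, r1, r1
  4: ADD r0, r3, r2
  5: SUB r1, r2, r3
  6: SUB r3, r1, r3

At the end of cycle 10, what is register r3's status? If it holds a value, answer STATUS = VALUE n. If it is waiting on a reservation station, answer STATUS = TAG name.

STATUS = TAG Add3

cycle 1: issue MUL r1<-Mul1 // r0:1,r1:Mul1,r2:2,r3:3
cycle 2: issue MUL r3<-Mul2 // r0:1,r1:Mul1,r2:2,r3:Mul2
cycle 3: issue ADD r3<-Add1 // r0:1,r1:Mul1,r2:2,r3:Add1
cycle 4: stall // r0:1,r1:Mul1,r2:2,r3:Add1
cycle 5: stall // r0:1,r1:Mul1,r2:2,r3:Add1
cycle 6: CDB Mul1=6; issue MUL r1<-Mul1 // r0:1,r1:Mul1,r2:2,r3:Add1
cycle 7: CDB Mul2=6; issue ADD r0<-Add2 // r0:Add2,r1:Mul1,r2:2,r3:Add1
cycle 8: CDB Add1=7; issue SUB r1<-Add1 // r0:Add2,r1:Add1,r2:2,r3:7
cycle 9: issue SUB r3<-Add3 // r0:Add2,r1:Add1,r2:2,r3:Add3
cycle 10: CDB Add1=-5 // r0:Add2,r1:-5,r2:2,r3:Add3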